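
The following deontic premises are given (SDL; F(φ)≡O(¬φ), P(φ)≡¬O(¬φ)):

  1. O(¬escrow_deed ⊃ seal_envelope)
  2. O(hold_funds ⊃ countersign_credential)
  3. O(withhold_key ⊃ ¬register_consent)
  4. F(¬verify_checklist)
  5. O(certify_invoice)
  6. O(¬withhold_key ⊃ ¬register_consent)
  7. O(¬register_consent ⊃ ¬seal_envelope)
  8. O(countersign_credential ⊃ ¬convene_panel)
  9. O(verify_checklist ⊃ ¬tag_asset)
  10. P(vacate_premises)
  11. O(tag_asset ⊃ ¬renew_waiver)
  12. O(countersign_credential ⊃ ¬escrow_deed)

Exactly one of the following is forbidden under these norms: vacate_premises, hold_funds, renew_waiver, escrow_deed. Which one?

Premises 6 and 3 cover both cases: O(¬withhold_key ⊃ ¬register_consent) and O(withhold_key ⊃ ¬register_consent). Since ¬withhold_key ∨ withhold_key is a tautology, O(¬register_consent) follows.
With premise 7, O(¬register_consent ⊃ ¬seal_envelope), the K-axiom yields O(¬seal_envelope).
Premise 1, O(¬escrow_deed ⊃ seal_envelope), contraposes to O(¬seal_envelope ⊃ escrow_deed); with O(¬seal_envelope) we get O(escrow_deed).
The contrapositive of premise 12 (O(countersign_credential ⊃ ¬escrow_deed)) is O(escrow_deed ⊃ ¬countersign_credential), and O(escrow_deed) is already established, so O(¬countersign_credential).
Premise 2 is O(hold_funds ⊃ countersign_credential); contrapositively O(¬countersign_credential ⊃ ¬hold_funds). Since O(¬countersign_credential) holds, K gives O(¬hold_funds).
So O(¬hold_funds) holds, i.e. hold_funds is forbidden. None of the other listed options is forbidden under the premises.

hold_funds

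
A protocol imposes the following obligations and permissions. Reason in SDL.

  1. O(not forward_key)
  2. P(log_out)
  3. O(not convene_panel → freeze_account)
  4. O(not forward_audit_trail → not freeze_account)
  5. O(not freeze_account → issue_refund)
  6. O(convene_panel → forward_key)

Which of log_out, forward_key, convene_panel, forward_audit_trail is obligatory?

forward_audit_trail

Premise 1 gives O(not forward_key).
Premise 6, O(convene_panel → forward_key), contraposes to O(not forward_key → not convene_panel); with O(not forward_key) we get O(not convene_panel).
With premise 3, O(not convene_panel → freeze_account), the K-axiom yields O(freeze_account).
Premise 4, O(not forward_audit_trail → not freeze_account), contraposes to O(freeze_account → forward_audit_trail); with O(freeze_account) we get O(forward_audit_trail).
So O(forward_audit_trail) holds — forward_audit_trail is obligatory. None of the other listed options is made obligatory by any chain of premises.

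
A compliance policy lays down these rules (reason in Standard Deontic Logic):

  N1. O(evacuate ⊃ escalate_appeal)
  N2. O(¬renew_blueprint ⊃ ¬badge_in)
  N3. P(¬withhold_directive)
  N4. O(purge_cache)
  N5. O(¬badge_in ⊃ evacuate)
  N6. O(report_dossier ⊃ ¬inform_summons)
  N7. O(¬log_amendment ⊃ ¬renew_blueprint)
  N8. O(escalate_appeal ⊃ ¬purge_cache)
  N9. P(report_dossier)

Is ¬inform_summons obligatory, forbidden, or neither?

Neither

Premise 6 is O(report_dossier ⊃ ¬inform_summons), but O(report_dossier) is not derivable from the premises (the permission P(report_dossier) asserts only ¬O(¬report_dossier), not O(report_dossier)), so it does not yield O(¬inform_summons).
No premise or chain of K-axiom applications forces O(¬inform_summons), and none forces O(inform_summons). So ¬inform_summons is neither obligatory nor forbidden under these norms.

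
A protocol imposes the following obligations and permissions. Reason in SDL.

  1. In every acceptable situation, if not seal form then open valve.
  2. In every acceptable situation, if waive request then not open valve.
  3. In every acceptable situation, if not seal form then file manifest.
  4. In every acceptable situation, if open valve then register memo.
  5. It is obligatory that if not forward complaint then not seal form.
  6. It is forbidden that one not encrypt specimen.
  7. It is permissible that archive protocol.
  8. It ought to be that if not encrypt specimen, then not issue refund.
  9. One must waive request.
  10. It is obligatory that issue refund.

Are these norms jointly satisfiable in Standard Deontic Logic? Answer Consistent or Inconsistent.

Consistent

Premise 8 is O(¬encrypt_specimen → ¬issue_refund), but O(¬encrypt_specimen) is not derivable from the premises, so it does not yield O(¬issue_refund).
So O(¬issue_refund) is not derivable, and the apparent clash with O(issue_refund) does not arise.
A world satisfying every obligation exists (e.g. archive_protocol=false, encrypt_specimen=true, file_manifest=false, forward_complaint=true, issue_refund=true, open_valve=false, register_memo=false, seal_form=true, waive_request=true); no atom is both obligatory and forbidden, so the set is consistent.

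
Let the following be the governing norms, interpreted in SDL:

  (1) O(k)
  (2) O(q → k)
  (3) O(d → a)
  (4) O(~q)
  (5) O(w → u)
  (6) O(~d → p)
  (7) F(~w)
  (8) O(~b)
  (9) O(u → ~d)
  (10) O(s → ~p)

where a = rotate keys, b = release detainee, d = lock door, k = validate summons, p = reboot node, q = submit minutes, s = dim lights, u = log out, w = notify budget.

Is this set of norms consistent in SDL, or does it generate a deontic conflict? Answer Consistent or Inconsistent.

Premise 2 is O(q → k); even if O(k) held, inferring O(q) would be affirming the consequent — invalid.
So O(q) is not derivable, and the apparent clash with O(~q) does not arise.
A world satisfying every obligation exists (e.g. a=false, b=false, d=false, k=true, p=true, q=false, s=false, u=true, w=true); no atom is both obligatory and forbidden, so the set is consistent.

Consistent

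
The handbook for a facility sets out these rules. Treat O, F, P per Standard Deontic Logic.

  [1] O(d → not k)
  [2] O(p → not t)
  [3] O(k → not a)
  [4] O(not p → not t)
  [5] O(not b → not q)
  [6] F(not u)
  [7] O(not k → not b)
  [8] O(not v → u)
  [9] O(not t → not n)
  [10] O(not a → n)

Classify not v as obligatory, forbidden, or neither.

Premise 8 is O(not v → u); even if O(u) held, inferring O(not v) would be affirming the consequent — invalid.
No premise or chain of K-axiom applications forces O(not v), and none forces O(v). So not v is neither obligatory nor forbidden under these norms.

Neither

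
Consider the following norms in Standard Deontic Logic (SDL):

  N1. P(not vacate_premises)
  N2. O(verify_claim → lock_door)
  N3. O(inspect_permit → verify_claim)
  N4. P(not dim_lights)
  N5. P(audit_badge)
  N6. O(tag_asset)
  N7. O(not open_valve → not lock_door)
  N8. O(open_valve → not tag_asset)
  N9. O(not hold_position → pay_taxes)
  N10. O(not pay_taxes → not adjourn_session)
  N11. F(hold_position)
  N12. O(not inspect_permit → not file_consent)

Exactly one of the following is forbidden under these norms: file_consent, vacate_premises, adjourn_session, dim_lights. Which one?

file_consent

Premise 6 gives O(tag_asset).
Premise 8 is O(open_valve → not tag_asset); contrapositively O(tag_asset → not open_valve). Since O(tag_asset) holds, K gives O(not open_valve).
Premise 7 is O(not open_valve → not lock_door); since O(not open_valve), deontic closure gives O(not lock_door).
Premise 2, O(verify_claim → lock_door), contraposes to O(not lock_door → not verify_claim); with O(not lock_door) we get O(not verify_claim).
Premise 3, O(inspect_permit → verify_claim), contraposes to O(not verify_claim → not inspect_permit); with O(not verify_claim) we get O(not inspect_permit).
With premise 12, O(not inspect_permit → not file_consent), the K-axiom yields O(not file_consent).
So O(not file_consent) holds, i.e. file_consent is forbidden. None of the other listed options is forbidden under the premises.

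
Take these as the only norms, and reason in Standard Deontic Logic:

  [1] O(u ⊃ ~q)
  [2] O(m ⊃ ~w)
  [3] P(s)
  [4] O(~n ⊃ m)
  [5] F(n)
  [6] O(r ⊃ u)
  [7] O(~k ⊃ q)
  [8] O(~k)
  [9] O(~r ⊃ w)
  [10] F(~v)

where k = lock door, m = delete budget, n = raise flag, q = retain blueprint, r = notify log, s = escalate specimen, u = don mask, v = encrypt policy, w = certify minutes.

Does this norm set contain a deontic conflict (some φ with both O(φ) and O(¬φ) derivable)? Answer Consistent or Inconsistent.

From premise 8 we have O(~k).
Premise 7 is O(~k ⊃ q); since O(~k), deontic closure gives O(q).
Premise 1, O(u ⊃ ~q), contraposes to O(q ⊃ ~u); with O(q) we get O(~u).
Premise 6 is O(r ⊃ u); contrapositively O(~u ⊃ ~r). Since O(~u) holds, K gives O(~r).
Applying K to premise 9 (O(~r ⊃ w)) and O(~r) yields O(w).
The contrapositive of premise 2 (O(m ⊃ ~w)) is O(w ⊃ ~m), and O(w) is already established, so O(~m).
Premise 4, O(~n ⊃ m), contraposes to O(~m ⊃ n); with O(~m) we get O(n).
Yet premise 5 is F(n), i.e. O(~n).
We now have both O(n) and O(~n) — n is simultaneously obligatory and forbidden, violating the D-axiom.

Inconsistent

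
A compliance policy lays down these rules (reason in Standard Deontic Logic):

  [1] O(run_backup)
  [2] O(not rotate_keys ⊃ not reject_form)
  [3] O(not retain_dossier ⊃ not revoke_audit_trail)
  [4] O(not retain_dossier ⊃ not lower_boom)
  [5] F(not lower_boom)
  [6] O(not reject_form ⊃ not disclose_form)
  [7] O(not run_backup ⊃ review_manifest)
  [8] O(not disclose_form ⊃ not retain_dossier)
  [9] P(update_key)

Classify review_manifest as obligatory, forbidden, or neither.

Premise 7 is O(not run_backup ⊃ review_manifest), but O(not run_backup) is not derivable from the premises, so it does not yield O(review_manifest).
No premise or chain of K-axiom applications forces O(review_manifest), and none forces O(not review_manifest). So review_manifest is neither obligatory nor forbidden under these norms.

Neither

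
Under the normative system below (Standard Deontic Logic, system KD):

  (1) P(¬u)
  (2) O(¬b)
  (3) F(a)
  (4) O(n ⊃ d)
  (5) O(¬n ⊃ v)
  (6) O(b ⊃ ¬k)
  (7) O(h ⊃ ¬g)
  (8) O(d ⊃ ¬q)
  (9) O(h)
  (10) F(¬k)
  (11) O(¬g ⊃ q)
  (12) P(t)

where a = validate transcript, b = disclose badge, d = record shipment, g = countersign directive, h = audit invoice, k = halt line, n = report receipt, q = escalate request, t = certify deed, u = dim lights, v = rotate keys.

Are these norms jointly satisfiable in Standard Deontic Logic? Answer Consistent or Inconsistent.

Consistent

Premise 6 is O(b ⊃ ¬k), but O(b) is not derivable from the premises, so it does not yield O(¬k).
So O(¬k) is not derivable, and the apparent clash with O(k) does not arise.
A world satisfying every obligation exists (e.g. a=false, b=false, d=false, g=false, h=true, k=true, n=false, q=true, t=false, u=false, v=true); no atom is both obligatory and forbidden, so the set is consistent.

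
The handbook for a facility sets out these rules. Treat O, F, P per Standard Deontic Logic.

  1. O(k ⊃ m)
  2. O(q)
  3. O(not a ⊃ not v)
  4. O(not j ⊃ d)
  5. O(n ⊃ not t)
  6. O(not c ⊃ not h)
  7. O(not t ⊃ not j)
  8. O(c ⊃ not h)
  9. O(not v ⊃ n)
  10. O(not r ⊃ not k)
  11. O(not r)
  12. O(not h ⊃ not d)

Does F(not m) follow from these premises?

Premise 1 is O(k ⊃ m), but O(k) is not derivable from the premises, so it does not yield O(m).
No other premise forces O(m). An ideal world satisfying every premise can still have not m true, so F(not m) is not derivable.

No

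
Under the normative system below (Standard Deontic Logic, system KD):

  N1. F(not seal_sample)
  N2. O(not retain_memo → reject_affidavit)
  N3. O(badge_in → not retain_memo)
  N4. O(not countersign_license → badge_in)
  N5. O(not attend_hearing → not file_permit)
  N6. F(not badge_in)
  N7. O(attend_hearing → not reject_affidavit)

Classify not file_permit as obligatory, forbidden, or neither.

F(not badge_in) at premise 6 means O(badge_in).
Premise 3 is O(badge_in → not retain_memo); since O(badge_in), deontic closure gives O(not retain_memo).
From O(not retain_memo) and premise 2, O(not retain_memo → reject_affidavit), we obtain O(reject_affidavit).
The contrapositive of premise 7 (O(attend_hearing → not reject_affidavit)) is O(reject_affidavit → not attend_hearing), and O(reject_affidavit) is already established, so O(not attend_hearing).
Premise 5 is O(not attend_hearing → not file_permit); since O(not attend_hearing), deontic closure gives O(not file_permit).
Premises 1, 4 do not contribute to this derivation.
Hence not file_permit is obligatory.

Obligatory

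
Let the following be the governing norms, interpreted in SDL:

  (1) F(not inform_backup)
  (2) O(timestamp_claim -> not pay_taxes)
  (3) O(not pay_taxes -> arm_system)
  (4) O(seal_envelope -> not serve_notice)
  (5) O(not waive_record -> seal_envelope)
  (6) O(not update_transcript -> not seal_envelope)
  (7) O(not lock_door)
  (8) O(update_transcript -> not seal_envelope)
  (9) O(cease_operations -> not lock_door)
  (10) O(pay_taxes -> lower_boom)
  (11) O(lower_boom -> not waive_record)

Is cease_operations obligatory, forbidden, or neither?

Premise 9 is O(cease_operations -> not lock_door); even if O(not lock_door) held, inferring O(cease_operations) would be affirming the consequent — invalid.
No premise or chain of K-axiom applications forces O(cease_operations), and none forces O(not cease_operations). So cease_operations is neither obligatory nor forbidden under these norms.

Neither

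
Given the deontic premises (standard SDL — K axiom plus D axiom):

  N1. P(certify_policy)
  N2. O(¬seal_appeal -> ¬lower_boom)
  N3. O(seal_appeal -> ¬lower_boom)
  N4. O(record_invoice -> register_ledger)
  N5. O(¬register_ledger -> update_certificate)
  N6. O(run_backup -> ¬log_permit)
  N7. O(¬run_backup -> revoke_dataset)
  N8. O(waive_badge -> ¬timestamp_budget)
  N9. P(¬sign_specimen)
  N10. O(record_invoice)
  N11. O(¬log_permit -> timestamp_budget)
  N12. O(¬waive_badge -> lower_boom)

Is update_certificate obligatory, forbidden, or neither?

Premise 5 is O(¬register_ledger -> update_certificate), but O(¬register_ledger) is not derivable from the premises, so it does not yield O(update_certificate).
No premise or chain of K-axiom applications forces O(update_certificate), and none forces O(¬update_certificate). So update_certificate is neither obligatory nor forbidden under these norms.

Neither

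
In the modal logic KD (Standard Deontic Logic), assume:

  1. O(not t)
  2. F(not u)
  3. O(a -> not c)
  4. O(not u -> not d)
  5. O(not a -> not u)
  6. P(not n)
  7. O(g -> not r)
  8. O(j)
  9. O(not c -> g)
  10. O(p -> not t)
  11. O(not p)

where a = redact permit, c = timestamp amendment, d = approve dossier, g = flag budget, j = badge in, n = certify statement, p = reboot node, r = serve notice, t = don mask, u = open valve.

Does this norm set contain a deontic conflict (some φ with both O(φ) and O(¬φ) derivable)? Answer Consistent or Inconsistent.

Consistent

Premise 10 is O(p -> not t); even if O(not t) held, inferring O(p) would be affirming the consequent — invalid.
So O(p) is not derivable, and the apparent clash with O(not p) does not arise.
A world satisfying every obligation exists (e.g. a=true, c=false, d=false, g=true, j=true, n=false, p=false, r=false, t=false, u=true); no atom is both obligatory and forbidden, so the set is consistent.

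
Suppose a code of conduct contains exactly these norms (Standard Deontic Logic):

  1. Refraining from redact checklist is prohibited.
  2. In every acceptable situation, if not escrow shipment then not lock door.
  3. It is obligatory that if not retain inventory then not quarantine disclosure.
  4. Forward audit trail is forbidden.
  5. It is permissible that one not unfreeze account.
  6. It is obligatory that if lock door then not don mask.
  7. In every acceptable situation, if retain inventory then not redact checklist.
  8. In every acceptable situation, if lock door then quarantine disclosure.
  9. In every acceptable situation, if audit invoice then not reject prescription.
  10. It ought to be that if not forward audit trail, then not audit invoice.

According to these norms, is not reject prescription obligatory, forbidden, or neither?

Premise 9 is O(audit_invoice → ¬reject_prescription), but O(audit_invoice) is not derivable from the premises, so it does not yield O(¬reject_prescription).
No premise or chain of K-axiom applications forces O(¬reject_prescription), and none forces O(reject_prescription). So ¬reject_prescription is neither obligatory nor forbidden under these norms.

Neither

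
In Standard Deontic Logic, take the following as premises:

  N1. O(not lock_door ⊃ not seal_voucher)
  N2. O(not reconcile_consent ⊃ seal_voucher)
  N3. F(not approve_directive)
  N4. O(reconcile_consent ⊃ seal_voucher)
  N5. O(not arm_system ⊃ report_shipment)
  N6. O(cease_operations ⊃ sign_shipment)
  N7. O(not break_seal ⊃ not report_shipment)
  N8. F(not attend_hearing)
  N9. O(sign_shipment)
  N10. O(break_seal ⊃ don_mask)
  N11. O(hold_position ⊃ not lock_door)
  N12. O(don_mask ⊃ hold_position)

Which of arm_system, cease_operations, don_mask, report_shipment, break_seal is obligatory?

arm_system

By case analysis on not reconcile_consent: premise 2 gives O(not reconcile_consent ⊃ seal_voucher) and premise 4 gives O(reconcile_consent ⊃ seal_voucher), so O(seal_voucher) either way.
The contrapositive of premise 1 (O(not lock_door ⊃ not seal_voucher)) is O(seal_voucher ⊃ lock_door), and O(seal_voucher) is already established, so O(lock_door).
Premise 11 is O(hold_position ⊃ not lock_door); contrapositively O(lock_door ⊃ not hold_position). Since O(lock_door) holds, K gives O(not hold_position).
Premise 12, O(don_mask ⊃ hold_position), contraposes to O(not hold_position ⊃ not don_mask); with O(not hold_position) we get O(not don_mask).
Premise 10 is O(break_seal ⊃ don_mask); contrapositively O(not don_mask ⊃ not break_seal). Since O(not don_mask) holds, K gives O(not break_seal).
Premise 7 is O(not break_seal ⊃ not report_shipment); since O(not break_seal), deontic closure gives O(not report_shipment).
Premise 5, O(not arm_system ⊃ report_shipment), contraposes to O(not report_shipment ⊃ arm_system); with O(not report_shipment) we get O(arm_system).
So O(arm_system) holds — arm_system is obligatory. None of the other listed options is made obligatory by any chain of premises.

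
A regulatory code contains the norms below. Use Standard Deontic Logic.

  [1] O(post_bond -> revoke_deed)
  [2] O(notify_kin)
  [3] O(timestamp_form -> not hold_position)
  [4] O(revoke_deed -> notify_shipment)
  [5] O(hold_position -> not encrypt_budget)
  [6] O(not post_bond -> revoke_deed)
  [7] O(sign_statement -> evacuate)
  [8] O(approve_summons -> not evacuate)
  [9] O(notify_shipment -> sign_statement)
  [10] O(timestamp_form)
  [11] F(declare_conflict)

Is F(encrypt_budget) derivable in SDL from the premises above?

No

Premise 5 is O(hold_position -> not encrypt_budget), but O(hold_position) is not derivable from the premises, so it does not yield O(not encrypt_budget).
No other premise forces O(not encrypt_budget). An ideal world satisfying every premise can still have encrypt_budget true, so F(encrypt_budget) is not derivable.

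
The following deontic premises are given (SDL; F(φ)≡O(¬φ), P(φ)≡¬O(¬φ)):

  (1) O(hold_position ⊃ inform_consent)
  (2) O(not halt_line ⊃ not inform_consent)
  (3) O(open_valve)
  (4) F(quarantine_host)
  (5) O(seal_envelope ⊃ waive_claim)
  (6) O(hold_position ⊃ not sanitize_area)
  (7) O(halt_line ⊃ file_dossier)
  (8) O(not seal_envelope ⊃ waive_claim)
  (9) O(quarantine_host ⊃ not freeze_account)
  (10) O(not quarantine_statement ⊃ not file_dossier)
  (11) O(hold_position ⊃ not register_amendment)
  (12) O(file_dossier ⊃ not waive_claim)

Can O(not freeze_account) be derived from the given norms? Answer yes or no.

No

Premise 9 is O(quarantine_host ⊃ not freeze_account), but O(quarantine_host) is not derivable from the premises, so it does not yield O(not freeze_account).
No other premise forces O(not freeze_account). An ideal world satisfying every premise can still have not freeze_account false, so O(not freeze_account) is not derivable.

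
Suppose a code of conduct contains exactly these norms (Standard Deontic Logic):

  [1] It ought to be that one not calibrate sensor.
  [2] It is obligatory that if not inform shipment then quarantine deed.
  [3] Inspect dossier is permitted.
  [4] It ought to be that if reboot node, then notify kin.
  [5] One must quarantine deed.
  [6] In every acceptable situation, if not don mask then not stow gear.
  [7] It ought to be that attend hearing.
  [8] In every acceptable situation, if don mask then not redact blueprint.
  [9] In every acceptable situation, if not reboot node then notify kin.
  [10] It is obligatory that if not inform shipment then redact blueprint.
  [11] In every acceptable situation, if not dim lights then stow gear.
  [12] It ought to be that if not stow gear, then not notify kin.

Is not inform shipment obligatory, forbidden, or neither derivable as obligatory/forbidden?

Forbidden

Premises 9 and 4 are O(¬reboot_node → notify_kin) and O(reboot_node → notify_kin); every ideal world satisfies ¬reboot_node or reboot_node, so in either case notify_kin holds — hence O(notify_kin).
The contrapositive of premise 12 (O(¬stow_gear → ¬notify_kin)) is O(notify_kin → stow_gear), and O(notify_kin) is already established, so O(stow_gear).
Premise 6, O(¬don_mask → ¬stow_gear), contraposes to O(stow_gear → don_mask); with O(stow_gear) we get O(don_mask).
From O(don_mask) and premise 8, O(don_mask → ¬redact_blueprint), we obtain O(¬redact_blueprint).
Premise 10, O(¬inform_shipment → redact_blueprint), contraposes to O(¬redact_blueprint → inform_shipment); with O(¬redact_blueprint) we get O(inform_shipment).
Premises 1, 2, 3, 5, 7, 11 do not contribute to this derivation.
Thus O(inform_shipment), which is F(¬inform_shipment): ¬inform_shipment is forbidden.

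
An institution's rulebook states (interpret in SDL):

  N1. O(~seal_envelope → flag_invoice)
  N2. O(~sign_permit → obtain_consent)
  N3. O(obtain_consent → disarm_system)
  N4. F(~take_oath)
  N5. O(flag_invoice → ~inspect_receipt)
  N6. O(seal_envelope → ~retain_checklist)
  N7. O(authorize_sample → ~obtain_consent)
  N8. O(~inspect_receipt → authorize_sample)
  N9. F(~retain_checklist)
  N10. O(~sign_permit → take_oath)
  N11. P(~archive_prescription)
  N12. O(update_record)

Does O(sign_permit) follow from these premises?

F(~retain_checklist) at premise 9 means O(retain_checklist).
The contrapositive of premise 6 (O(seal_envelope → ~retain_checklist)) is O(retain_checklist → ~seal_envelope), and O(retain_checklist) is already established, so O(~seal_envelope).
Premise 1 is O(~seal_envelope → flag_invoice); since O(~seal_envelope), deontic closure gives O(flag_invoice).
From O(flag_invoice) and premise 5, O(flag_invoice → ~inspect_receipt), we obtain O(~inspect_receipt).
Premise 8 is O(~inspect_receipt → authorize_sample); since O(~inspect_receipt), deontic closure gives O(authorize_sample).
Applying K to premise 7 (O(authorize_sample → ~obtain_consent)) and O(authorize_sample) yields O(~obtain_consent).
The contrapositive of premise 2 (O(~sign_permit → obtain_consent)) is O(~obtain_consent → sign_permit), and O(~obtain_consent) is already established, so O(sign_permit).
Premises 3, 4, 10, 11, 12 do not contribute to this derivation.
So O(sign_permit) follows.

Yes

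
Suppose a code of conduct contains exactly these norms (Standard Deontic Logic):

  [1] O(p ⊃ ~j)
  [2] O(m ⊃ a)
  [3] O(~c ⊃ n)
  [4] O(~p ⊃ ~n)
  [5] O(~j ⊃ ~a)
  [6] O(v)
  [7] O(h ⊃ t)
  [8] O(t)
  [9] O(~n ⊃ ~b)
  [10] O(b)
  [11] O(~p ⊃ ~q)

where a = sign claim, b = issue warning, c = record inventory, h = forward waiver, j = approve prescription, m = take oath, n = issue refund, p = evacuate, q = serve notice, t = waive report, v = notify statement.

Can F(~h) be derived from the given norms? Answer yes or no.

No

Premise 7 is O(h ⊃ t); even if O(t) held, inferring O(h) would be affirming the consequent — invalid.
No other premise forces O(h). An ideal world satisfying every premise can still have ~h true, so F(~h) is not derivable.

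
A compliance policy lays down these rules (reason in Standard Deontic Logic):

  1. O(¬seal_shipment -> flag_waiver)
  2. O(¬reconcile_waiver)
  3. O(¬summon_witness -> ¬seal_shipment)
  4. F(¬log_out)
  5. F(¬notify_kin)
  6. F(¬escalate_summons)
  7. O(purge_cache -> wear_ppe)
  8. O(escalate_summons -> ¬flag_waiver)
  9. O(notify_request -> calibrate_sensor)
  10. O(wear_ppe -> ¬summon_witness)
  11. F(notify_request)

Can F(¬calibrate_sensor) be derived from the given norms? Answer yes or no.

Premise 9 is O(notify_request -> calibrate_sensor), but O(notify_request) is not derivable from the premises, so it does not yield O(calibrate_sensor).
No other premise forces O(calibrate_sensor). An ideal world satisfying every premise can still have ¬calibrate_sensor true, so F(¬calibrate_sensor) is not derivable.

No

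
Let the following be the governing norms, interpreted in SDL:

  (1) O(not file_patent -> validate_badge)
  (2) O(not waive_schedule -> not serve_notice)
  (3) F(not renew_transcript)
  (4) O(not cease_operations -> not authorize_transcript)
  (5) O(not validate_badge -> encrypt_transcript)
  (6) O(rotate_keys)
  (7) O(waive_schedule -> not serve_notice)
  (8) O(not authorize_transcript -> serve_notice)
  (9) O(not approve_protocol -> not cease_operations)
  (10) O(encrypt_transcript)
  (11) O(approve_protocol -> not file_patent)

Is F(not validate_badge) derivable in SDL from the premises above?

Yes

By case analysis on waive_schedule: premise 7 gives O(waive_schedule -> not serve_notice) and premise 2 gives O(not waive_schedule -> not serve_notice), so O(not serve_notice) either way.
The contrapositive of premise 8 (O(not authorize_transcript -> serve_notice)) is O(not serve_notice -> authorize_transcript), and O(not serve_notice) is already established, so O(authorize_transcript).
Premise 4 is O(not cease_operations -> not authorize_transcript); contrapositively O(authorize_transcript -> cease_operations). Since O(authorize_transcript) holds, K gives O(cease_operations).
The contrapositive of premise 9 (O(not approve_protocol -> not cease_operations)) is O(cease_operations -> approve_protocol), and O(cease_operations) is already established, so O(approve_protocol).
Premise 11 is O(approve_protocol -> not file_patent); since O(approve_protocol), deontic closure gives O(not file_patent).
From O(not file_patent) and premise 1, O(not file_patent -> validate_badge), we obtain O(validate_badge).
Premises 3, 5, 6, 10 do not contribute to this derivation.
So O(validate_badge) holds, i.e. F(not validate_badge). The claim follows.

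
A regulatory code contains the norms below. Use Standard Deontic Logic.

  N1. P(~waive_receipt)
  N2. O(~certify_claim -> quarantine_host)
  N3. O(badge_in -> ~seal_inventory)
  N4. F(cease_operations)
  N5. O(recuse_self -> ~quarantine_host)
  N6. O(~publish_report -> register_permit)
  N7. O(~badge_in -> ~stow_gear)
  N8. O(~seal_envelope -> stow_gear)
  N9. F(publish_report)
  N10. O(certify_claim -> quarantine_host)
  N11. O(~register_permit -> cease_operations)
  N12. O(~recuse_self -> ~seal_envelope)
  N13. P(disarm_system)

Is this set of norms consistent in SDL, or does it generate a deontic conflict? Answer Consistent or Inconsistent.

Premise 11 is O(~register_permit -> cease_operations), but O(~register_permit) is not derivable from the premises, so it does not yield O(cease_operations).
So O(cease_operations) is not derivable, and the apparent clash with O(~cease_operations) does not arise.
A world satisfying every obligation exists (e.g. badge_in=true, cease_operations=false, certify_claim=false, disarm_system=false, publish_report=false, quarantine_host=true, recuse_self=false, register_permit=true, seal_envelope=false, seal_inventory=false, stow_gear=true, waive_receipt=false); no atom is both obligatory and forbidden, so the set is consistent.

Consistent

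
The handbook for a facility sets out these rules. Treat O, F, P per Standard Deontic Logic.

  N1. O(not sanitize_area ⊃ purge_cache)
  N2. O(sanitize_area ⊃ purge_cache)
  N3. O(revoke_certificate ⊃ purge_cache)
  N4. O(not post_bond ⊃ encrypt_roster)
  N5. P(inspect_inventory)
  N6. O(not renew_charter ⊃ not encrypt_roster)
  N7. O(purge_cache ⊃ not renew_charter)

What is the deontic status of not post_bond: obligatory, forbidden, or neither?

Premises 1 and 2 are O(not sanitize_area ⊃ purge_cache) and O(sanitize_area ⊃ purge_cache); every ideal world satisfies not sanitize_area or sanitize_area, so in either case purge_cache holds — hence O(purge_cache).
From O(purge_cache) and premise 7, O(purge_cache ⊃ not renew_charter), we obtain O(not renew_charter).
With premise 6, O(not renew_charter ⊃ not encrypt_roster), the K-axiom yields O(not encrypt_roster).
The contrapositive of premise 4 (O(not post_bond ⊃ encrypt_roster)) is O(not encrypt_roster ⊃ post_bond), and O(not encrypt_roster) is already established, so O(post_bond).
Premises 3, 5 do not contribute to this derivation.
Thus O(post_bond), which is F(not post_bond): not post_bond is forbidden.

Forbidden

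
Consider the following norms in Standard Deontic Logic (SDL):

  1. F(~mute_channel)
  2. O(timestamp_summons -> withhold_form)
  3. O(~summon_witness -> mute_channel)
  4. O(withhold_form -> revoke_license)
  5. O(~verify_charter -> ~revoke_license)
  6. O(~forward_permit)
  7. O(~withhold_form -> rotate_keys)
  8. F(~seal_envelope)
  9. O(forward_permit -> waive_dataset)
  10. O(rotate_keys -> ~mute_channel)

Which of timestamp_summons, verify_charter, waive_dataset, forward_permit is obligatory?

verify_charter

Premise 1, F(~mute_channel), is equivalent to O(mute_channel).
Premise 10, O(rotate_keys -> ~mute_channel), contraposes to O(mute_channel -> ~rotate_keys); with O(mute_channel) we get O(~rotate_keys).
The contrapositive of premise 7 (O(~withhold_form -> rotate_keys)) is O(~rotate_keys -> withhold_form), and O(~rotate_keys) is already established, so O(withhold_form).
From O(withhold_form) and premise 4, O(withhold_form -> revoke_license), we obtain O(revoke_license).
Premise 5, O(~verify_charter -> ~revoke_license), contraposes to O(revoke_license -> verify_charter); with O(revoke_license) we get O(verify_charter).
So O(verify_charter) holds — verify_charter is obligatory. None of the other listed options is made obligatory by any chain of premises.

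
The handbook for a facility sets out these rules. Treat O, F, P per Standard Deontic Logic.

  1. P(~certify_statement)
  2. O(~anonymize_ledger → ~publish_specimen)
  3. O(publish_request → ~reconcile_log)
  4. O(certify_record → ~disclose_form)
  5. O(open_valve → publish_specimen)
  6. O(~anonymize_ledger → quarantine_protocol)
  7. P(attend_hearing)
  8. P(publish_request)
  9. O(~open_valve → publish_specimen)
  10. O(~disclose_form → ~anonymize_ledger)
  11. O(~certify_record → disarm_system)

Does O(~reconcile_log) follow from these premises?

Premise 3 is O(publish_request → ~reconcile_log), but O(publish_request) is not derivable from the premises (the permission P(publish_request) asserts only ~O(~publish_request), not O(publish_request)), so it does not yield O(~reconcile_log).
No other premise forces O(~reconcile_log). An ideal world satisfying every premise can still have ~reconcile_log false, so O(~reconcile_log) is not derivable.

No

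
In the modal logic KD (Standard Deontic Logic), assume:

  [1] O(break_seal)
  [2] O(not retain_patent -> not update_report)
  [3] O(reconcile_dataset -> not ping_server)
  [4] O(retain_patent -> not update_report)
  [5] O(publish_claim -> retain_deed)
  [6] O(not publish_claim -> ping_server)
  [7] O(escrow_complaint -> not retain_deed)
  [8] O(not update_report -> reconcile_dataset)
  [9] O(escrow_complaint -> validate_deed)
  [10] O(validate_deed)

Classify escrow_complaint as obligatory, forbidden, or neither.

Premises 4 and 2 cover both cases: O(retain_patent -> not update_report) and O(not retain_patent -> not update_report). Since retain_patent ∨ not retain_patent is a tautology, O(not update_report) follows.
Applying K to premise 8 (O(not update_report -> reconcile_dataset)) and O(not update_report) yields O(reconcile_dataset).
With premise 3, O(reconcile_dataset -> not ping_server), the K-axiom yields O(not ping_server).
The contrapositive of premise 6 (O(not publish_claim -> ping_server)) is O(not ping_server -> publish_claim), and O(not ping_server) is already established, so O(publish_claim).
From O(publish_claim) and premise 5, O(publish_claim -> retain_deed), we obtain O(retain_deed).
Premise 7 is O(escrow_complaint -> not retain_deed); contrapositively O(retain_deed -> not escrow_complaint). Since O(retain_deed) holds, K gives O(not escrow_complaint).
Premises 1, 9, 10 do not contribute to this derivation.
Thus O(not escrow_complaint), which is F(escrow_complaint): escrow_complaint is forbidden.

Forbidden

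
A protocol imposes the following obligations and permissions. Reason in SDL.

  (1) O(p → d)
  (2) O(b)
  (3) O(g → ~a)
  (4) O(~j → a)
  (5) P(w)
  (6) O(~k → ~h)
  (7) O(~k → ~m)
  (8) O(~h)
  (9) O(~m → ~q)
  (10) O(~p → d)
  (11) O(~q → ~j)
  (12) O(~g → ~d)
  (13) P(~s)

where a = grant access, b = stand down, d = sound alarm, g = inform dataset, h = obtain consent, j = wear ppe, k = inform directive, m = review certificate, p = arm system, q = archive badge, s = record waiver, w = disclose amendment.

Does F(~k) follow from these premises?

Premises 1 and 10 are O(p → d) and O(~p → d); every ideal world satisfies p or ~p, so in either case d holds — hence O(d).
Premise 12, O(~g → ~d), contraposes to O(d → g); with O(d) we get O(g).
Applying K to premise 3 (O(g → ~a)) and O(g) yields O(~a).
Premise 4, O(~j → a), contraposes to O(~a → j); with O(~a) we get O(j).
Premise 11 is O(~q → ~j); contrapositively O(j → q). Since O(j) holds, K gives O(q).
Premise 9 is O(~m → ~q); contrapositively O(q → m). Since O(q) holds, K gives O(m).
Premise 7 is O(~k → ~m); contrapositively O(m → k). Since O(m) holds, K gives O(k).
Premises 2, 5, 6, 8, 13 do not contribute to this derivation.
So O(k) holds, i.e. F(~k). The claim follows.

Yes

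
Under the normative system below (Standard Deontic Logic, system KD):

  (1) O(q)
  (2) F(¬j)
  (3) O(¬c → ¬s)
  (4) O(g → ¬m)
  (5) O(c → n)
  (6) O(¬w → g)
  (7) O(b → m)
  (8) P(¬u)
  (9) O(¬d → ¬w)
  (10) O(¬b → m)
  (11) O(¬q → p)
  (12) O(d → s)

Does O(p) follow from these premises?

Premise 11 is O(¬q → p), but O(¬q) is not derivable from the premises, so it does not yield O(p).
No other premise forces O(p). An ideal world satisfying every premise can still have p false, so O(p) is not derivable.

No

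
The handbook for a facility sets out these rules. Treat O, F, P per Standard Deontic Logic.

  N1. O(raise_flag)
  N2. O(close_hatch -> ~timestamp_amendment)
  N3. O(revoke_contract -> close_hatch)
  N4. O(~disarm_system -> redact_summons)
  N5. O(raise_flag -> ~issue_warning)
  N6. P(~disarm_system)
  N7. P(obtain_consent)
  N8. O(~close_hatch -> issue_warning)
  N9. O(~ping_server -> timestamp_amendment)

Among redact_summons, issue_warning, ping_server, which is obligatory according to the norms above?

From premise 1 we have O(raise_flag).
With premise 5, O(raise_flag -> ~issue_warning), the K-axiom yields O(~issue_warning).
Premise 8 is O(~close_hatch -> issue_warning); contrapositively O(~issue_warning -> close_hatch). Since O(~issue_warning) holds, K gives O(close_hatch).
With premise 2, O(close_hatch -> ~timestamp_amendment), the K-axiom yields O(~timestamp_amendment).
The contrapositive of premise 9 (O(~ping_server -> timestamp_amendment)) is O(~timestamp_amendment -> ping_server), and O(~timestamp_amendment) is already established, so O(ping_server).
So O(ping_server) holds — ping_server is obligatory. None of the other listed options is made obligatory by any chain of premises.

ping_server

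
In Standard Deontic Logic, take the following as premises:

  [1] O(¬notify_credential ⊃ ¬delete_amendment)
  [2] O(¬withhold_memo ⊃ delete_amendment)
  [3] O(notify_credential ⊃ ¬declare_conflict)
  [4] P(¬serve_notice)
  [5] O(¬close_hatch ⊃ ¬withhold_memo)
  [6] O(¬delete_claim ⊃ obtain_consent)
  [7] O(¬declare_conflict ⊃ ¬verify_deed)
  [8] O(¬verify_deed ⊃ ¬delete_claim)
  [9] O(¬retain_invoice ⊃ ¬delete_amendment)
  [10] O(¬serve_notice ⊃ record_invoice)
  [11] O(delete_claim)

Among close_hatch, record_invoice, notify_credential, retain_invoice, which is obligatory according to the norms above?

Premise 11 gives O(delete_claim).
Premise 8 is O(¬verify_deed ⊃ ¬delete_claim); contrapositively O(delete_claim ⊃ verify_deed). Since O(delete_claim) holds, K gives O(verify_deed).
Premise 7 is O(¬declare_conflict ⊃ ¬verify_deed); contrapositively O(verify_deed ⊃ declare_conflict). Since O(verify_deed) holds, K gives O(declare_conflict).
The contrapositive of premise 3 (O(notify_credential ⊃ ¬declare_conflict)) is O(declare_conflict ⊃ ¬notify_credential), and O(declare_conflict) is already established, so O(¬notify_credential).
From O(¬notify_credential) and premise 1, O(¬notify_credential ⊃ ¬delete_amendment), we obtain O(¬delete_amendment).
Premise 2 is O(¬withhold_memo ⊃ delete_amendment); contrapositively O(¬delete_amendment ⊃ withhold_memo). Since O(¬delete_amendment) holds, K gives O(withhold_memo).
Premise 5 is O(¬close_hatch ⊃ ¬withhold_memo); contrapositively O(withhold_memo ⊃ close_hatch). Since O(withhold_memo) holds, K gives O(close_hatch).
So O(close_hatch) holds — close_hatch is obligatory. None of the other listed options is made obligatory by any chain of premises.

close_hatch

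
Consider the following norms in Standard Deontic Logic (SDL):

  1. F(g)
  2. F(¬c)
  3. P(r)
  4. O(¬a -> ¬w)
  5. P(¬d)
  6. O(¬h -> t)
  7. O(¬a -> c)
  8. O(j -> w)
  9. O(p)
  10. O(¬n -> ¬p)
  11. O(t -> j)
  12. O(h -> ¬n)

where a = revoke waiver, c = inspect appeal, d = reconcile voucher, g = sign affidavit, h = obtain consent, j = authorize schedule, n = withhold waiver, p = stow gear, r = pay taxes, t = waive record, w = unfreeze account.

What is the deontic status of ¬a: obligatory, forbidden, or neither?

Forbidden

Premise 9 gives O(p).
Premise 10, O(¬n -> ¬p), contraposes to O(p -> n); with O(p) we get O(n).
Premise 12, O(h -> ¬n), contraposes to O(n -> ¬h); with O(n) we get O(¬h).
Applying K to premise 6 (O(¬h -> t)) and O(¬h) yields O(t).
Applying K to premise 11 (O(t -> j)) and O(t) yields O(j).
Premise 8 is O(j -> w); since O(j), deontic closure gives O(w).
Premise 4 is O(¬a -> ¬w); contrapositively O(w -> a). Since O(w) holds, K gives O(a).
Premises 1, 2, 3, 5, 7 do not contribute to this derivation.
Thus O(a), which is F(¬a): ¬a is forbidden.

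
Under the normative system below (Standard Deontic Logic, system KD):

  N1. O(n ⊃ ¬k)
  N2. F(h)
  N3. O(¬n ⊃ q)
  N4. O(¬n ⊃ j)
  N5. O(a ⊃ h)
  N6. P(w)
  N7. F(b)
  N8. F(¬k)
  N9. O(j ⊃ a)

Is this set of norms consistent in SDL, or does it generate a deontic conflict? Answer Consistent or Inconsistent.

Premise 2, F(h), is equivalent to O(¬h).
Premise 5, O(a ⊃ h), contraposes to O(¬h ⊃ ¬a); with O(¬h) we get O(¬a).
Premise 9, O(j ⊃ a), contraposes to O(¬a ⊃ ¬j); with O(¬a) we get O(¬j).
Premise 4 is O(¬n ⊃ j); contrapositively O(¬j ⊃ n). Since O(¬j) holds, K gives O(n).
Applying K to premise 1 (O(n ⊃ ¬k)) and O(n) yields O(¬k).
However, F(¬k) at premise 8 amounts to O(k).
We now have both O(¬k) and O(k) — k is simultaneously obligatory and forbidden, violating the D-axiom.

Inconsistent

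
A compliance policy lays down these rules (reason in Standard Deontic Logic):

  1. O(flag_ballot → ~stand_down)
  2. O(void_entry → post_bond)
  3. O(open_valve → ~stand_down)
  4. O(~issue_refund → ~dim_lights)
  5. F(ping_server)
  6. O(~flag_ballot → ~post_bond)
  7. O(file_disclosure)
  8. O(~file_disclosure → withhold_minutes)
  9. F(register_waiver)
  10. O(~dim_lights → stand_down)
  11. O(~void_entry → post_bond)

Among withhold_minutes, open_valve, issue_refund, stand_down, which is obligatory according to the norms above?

issue_refund

Premises 2 and 11 cover both cases: O(void_entry → post_bond) and O(~void_entry → post_bond). Since void_entry ∨ ~void_entry is a tautology, O(post_bond) follows.
Premise 6 is O(~flag_ballot → ~post_bond); contrapositively O(post_bond → flag_ballot). Since O(post_bond) holds, K gives O(flag_ballot).
Premise 1 is O(flag_ballot → ~stand_down); since O(flag_ballot), deontic closure gives O(~stand_down).
Premise 10 is O(~dim_lights → stand_down); contrapositively O(~stand_down → dim_lights). Since O(~stand_down) holds, K gives O(dim_lights).
Premise 4, O(~issue_refund → ~dim_lights), contraposes to O(dim_lights → issue_refund); with O(dim_lights) we get O(issue_refund).
So O(issue_refund) holds — issue_refund is obligatory. None of the other listed options is made obligatory by any chain of premises.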